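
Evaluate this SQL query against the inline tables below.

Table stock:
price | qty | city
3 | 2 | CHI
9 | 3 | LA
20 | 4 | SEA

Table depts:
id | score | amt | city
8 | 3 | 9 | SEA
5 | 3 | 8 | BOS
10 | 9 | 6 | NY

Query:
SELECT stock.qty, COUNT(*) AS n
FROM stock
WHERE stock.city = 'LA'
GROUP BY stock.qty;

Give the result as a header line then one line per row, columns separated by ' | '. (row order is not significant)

== RESULT ==
stock.qty | n
3 | 1

Derivation:
After WHERE (1 rows):
stock.price | stock.qty | stock.city
9 | 3 | LA
After GROUP BY (1 rows):
stock.qty | n
3 | 1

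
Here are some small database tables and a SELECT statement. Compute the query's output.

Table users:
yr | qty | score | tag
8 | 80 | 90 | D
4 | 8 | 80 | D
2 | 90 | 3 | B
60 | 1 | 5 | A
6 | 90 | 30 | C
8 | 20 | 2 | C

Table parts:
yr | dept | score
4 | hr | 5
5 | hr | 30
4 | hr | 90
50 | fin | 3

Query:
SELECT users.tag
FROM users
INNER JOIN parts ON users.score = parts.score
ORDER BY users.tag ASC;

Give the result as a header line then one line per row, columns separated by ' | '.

After JOIN parts (4 rows):
users.yr | users.qty | users.score | users.tag | parts.yr | parts.dept | parts.score
8 | 80 | 90 | D | 4 | hr | 90
2 | 90 | 3 | B | 50 | fin | 3
60 | 1 | 5 | A | 4 | hr | 5
6 | 90 | 30 | C | 5 | hr | 30
After SELECT (4 rows):
users.tag
D
B
A
C
After ORDER BY (4 rows):
users.tag
A
B
C
D

== RESULT ==
users.tag
A
B
C
D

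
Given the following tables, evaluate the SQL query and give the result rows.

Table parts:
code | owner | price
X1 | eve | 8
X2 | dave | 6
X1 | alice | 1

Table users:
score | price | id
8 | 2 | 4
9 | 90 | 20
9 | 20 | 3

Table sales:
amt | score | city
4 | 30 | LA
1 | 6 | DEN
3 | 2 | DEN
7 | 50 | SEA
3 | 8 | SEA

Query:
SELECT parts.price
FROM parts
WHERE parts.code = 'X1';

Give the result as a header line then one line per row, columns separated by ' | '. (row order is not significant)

== RESULT ==
parts.price
8
1

Derivation:
After WHERE (2 rows):
parts.code | parts.owner | parts.price
X1 | eve | 8
X1 | alice | 1
After SELECT (2 rows):
parts.price
8
1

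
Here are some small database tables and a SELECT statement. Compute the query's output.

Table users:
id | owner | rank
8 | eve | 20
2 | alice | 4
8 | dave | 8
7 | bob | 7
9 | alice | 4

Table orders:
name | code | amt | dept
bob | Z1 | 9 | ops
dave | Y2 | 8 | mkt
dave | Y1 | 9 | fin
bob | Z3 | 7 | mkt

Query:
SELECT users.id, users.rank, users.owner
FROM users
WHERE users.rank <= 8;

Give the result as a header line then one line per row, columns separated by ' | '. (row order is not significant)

== RESULT ==
users.id | users.rank | users.owner
2 | 4 | alice
8 | 8 | dave
7 | 7 | bob
9 | 4 | alice

Derivation:
After WHERE (4 rows):
users.id | users.owner | users.rank
2 | alice | 4
8 | dave | 8
7 | bob | 7
9 | alice | 4
After SELECT (4 rows):
users.id | users.rank | users.owner
2 | 4 | alice
8 | 8 | dave
7 | 7 | bob
9 | 4 | alice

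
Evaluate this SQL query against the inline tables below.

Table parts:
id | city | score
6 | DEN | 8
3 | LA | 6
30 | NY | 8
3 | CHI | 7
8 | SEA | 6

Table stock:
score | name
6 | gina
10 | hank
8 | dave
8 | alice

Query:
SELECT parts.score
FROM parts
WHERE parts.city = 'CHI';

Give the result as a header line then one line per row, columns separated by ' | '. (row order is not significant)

After WHERE (1 rows):
parts.id | parts.city | parts.score
3 | CHI | 7
After SELECT (1 rows):
parts.score
7

== RESULT ==
parts.score
7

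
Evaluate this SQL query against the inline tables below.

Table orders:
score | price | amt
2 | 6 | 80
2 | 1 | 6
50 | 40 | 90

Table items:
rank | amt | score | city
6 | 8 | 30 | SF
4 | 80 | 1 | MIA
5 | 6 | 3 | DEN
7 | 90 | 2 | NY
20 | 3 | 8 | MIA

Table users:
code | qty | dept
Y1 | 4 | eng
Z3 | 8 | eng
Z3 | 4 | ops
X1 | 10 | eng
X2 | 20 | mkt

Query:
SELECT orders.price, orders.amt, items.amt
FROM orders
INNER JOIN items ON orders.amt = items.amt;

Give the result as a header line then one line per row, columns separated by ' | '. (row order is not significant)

After JOIN items (3 rows):
orders.score | orders.price | orders.amt | items.rank | items.amt | items.score | items.city
2 | 6 | 80 | 4 | 80 | 1 | MIA
2 | 1 | 6 | 5 | 6 | 3 | DEN
50 | 40 | 90 | 7 | 90 | 2 | NY
After SELECT (3 rows):
orders.price | orders.amt | items.amt
6 | 80 | 80
1 | 6 | 6
40 | 90 | 90

== RESULT ==
orders.price | orders.amt | items.amt
6 | 80 | 80
1 | 6 | 6
40 | 90 | 90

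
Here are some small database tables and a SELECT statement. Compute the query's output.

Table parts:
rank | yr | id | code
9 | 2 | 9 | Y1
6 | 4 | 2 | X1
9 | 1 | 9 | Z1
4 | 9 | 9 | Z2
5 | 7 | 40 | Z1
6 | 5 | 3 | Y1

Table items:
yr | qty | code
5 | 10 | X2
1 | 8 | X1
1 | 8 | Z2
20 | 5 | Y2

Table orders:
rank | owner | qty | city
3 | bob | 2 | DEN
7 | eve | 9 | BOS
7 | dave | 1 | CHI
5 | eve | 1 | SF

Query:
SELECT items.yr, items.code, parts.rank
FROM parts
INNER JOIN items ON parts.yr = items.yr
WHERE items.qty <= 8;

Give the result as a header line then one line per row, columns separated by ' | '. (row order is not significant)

== RESULT ==
items.yr | items.code | parts.rank
1 | X1 | 9
1 | Z2 | 9

Derivation:
After JOIN items (3 rows):
parts.rank | parts.yr | parts.id | parts.code | items.yr | items.qty | items.code
9 | 1 | 9 | Z1 | 1 | 8 | X1
9 | 1 | 9 | Z1 | 1 | 8 | Z2
6 | 5 | 3 | Y1 | 5 | 10 | X2
After WHERE (2 rows):
parts.rank | parts.yr | parts.id | parts.code | items.yr | items.qty | items.code
9 | 1 | 9 | Z1 | 1 | 8 | X1
9 | 1 | 9 | Z1 | 1 | 8 | Z2
After SELECT (2 rows):
items.yr | items.code | parts.rank
1 | X1 | 9
1 | Z2 | 9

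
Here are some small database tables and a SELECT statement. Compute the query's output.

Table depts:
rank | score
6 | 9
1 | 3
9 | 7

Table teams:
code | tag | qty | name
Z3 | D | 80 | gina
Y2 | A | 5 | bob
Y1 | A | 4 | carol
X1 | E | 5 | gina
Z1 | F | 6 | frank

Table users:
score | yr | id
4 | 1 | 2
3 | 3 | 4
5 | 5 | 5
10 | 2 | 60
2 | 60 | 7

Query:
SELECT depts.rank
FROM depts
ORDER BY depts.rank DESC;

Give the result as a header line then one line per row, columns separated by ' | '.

After SELECT (3 rows):
depts.rank
6
1
9
After ORDER BY (3 rows):
depts.rank
9
6
1

== RESULT ==
depts.rank
9
6
1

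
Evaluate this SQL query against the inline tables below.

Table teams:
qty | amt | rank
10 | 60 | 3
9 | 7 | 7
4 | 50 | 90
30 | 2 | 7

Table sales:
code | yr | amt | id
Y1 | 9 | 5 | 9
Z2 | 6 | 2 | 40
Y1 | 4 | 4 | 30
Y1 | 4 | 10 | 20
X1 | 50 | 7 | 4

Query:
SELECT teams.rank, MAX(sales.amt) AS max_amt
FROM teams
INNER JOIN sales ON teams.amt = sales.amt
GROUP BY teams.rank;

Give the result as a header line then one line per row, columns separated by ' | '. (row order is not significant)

== RESULT ==
teams.rank | max_amt
7 | 7

Derivation:
After JOIN sales (2 rows):
teams.qty | teams.amt | teams.rank | sales.code | sales.yr | sales.amt | sales.id
9 | 7 | 7 | X1 | 50 | 7 | 4
30 | 2 | 7 | Z2 | 6 | 2 | 40
After GROUP BY (1 rows):
teams.rank | max_amt
7 | 7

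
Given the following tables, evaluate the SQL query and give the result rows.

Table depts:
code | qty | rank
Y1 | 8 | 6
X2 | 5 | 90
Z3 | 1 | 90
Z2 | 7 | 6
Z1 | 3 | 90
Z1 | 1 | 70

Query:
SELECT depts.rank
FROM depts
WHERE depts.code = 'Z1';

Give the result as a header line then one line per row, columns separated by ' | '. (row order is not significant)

== RESULT ==
depts.rank
90
70

Derivation:
After WHERE (2 rows):
depts.code | depts.qty | depts.rank
Z1 | 3 | 90
Z1 | 1 | 70
After SELECT (2 rows):
depts.rank
90
70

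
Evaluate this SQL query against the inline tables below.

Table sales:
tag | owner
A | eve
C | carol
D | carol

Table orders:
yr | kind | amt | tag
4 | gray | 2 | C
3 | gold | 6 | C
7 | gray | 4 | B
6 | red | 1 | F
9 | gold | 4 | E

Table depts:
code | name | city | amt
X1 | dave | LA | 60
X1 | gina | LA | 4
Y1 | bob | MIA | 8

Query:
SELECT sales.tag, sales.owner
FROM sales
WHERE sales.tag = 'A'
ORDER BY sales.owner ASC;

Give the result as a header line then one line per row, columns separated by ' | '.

== RESULT ==
sales.tag | sales.owner
A | eve

Derivation:
After WHERE (1 rows):
sales.tag | sales.owner
A | eve
After SELECT (1 rows):
sales.tag | sales.owner
A | eve
After ORDER BY (1 rows):
sales.tag | sales.owner
A | eve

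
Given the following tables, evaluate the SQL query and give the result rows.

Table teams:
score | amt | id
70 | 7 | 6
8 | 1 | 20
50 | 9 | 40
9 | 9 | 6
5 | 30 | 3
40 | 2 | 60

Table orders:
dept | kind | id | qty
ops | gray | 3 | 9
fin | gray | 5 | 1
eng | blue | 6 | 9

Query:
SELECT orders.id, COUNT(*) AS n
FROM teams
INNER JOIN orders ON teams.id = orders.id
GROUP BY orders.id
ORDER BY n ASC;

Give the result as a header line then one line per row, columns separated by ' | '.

== RESULT ==
orders.id | n
3 | 1
6 | 2

Derivation:
After JOIN orders (3 rows):
teams.score | teams.amt | teams.id | orders.dept | orders.kind | orders.id | orders.qty
70 | 7 | 6 | eng | blue | 6 | 9
9 | 9 | 6 | eng | blue | 6 | 9
5 | 30 | 3 | ops | gray | 3 | 9
After GROUP BY (2 rows):
orders.id | n
6 | 2
3 | 1
After ORDER BY (2 rows):
orders.id | n
3 | 1
6 | 2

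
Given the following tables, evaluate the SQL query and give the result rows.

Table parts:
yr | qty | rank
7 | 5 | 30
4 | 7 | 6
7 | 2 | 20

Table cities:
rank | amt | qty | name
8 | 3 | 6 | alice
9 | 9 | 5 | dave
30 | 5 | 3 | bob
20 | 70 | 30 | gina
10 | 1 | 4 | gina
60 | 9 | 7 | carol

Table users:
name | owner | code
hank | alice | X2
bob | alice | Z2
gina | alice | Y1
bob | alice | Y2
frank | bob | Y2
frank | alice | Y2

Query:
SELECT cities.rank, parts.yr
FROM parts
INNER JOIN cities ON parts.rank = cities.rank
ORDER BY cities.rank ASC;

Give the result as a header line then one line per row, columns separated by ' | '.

== RESULT ==
cities.rank | parts.yr
20 | 7
30 | 7

Derivation:
After JOIN cities (2 rows):
parts.yr | parts.qty | parts.rank | cities.rank | cities.amt | cities.qty | cities.name
7 | 5 | 30 | 30 | 5 | 3 | bob
7 | 2 | 20 | 20 | 70 | 30 | gina
After SELECT (2 rows):
cities.rank | parts.yr
30 | 7
20 | 7
After ORDER BY (2 rows):
cities.rank | parts.yr
20 | 7
30 | 7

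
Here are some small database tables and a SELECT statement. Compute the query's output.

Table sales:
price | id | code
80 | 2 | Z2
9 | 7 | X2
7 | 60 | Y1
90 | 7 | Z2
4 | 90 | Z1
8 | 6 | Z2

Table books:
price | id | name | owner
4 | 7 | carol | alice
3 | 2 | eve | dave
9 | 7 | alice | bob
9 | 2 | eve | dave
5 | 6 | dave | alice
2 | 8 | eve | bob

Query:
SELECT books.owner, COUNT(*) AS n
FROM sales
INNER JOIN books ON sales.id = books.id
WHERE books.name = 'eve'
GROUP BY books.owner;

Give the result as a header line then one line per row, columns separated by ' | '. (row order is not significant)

After JOIN books (7 rows):
sales.price | sales.id | sales.code | books.price | books.id | books.name | books.owner
80 | 2 | Z2 | 3 | 2 | eve | dave
80 | 2 | Z2 | 9 | 2 | eve | dave
9 | 7 | X2 | 4 | 7 | carol | alice
9 | 7 | X2 | 9 | 7 | alice | bob
90 | 7 | Z2 | 4 | 7 | carol | alice
90 | 7 | Z2 | 9 | 7 | alice | bob
8 | 6 | Z2 | 5 | 6 | dave | alice
After WHERE (2 rows):
sales.price | sales.id | sales.code | books.price | books.id | books.name | books.owner
80 | 2 | Z2 | 3 | 2 | eve | dave
80 | 2 | Z2 | 9 | 2 | eve | dave
After GROUP BY (1 rows):
books.owner | n
dave | 2

== RESULT ==
books.owner | n
dave | 2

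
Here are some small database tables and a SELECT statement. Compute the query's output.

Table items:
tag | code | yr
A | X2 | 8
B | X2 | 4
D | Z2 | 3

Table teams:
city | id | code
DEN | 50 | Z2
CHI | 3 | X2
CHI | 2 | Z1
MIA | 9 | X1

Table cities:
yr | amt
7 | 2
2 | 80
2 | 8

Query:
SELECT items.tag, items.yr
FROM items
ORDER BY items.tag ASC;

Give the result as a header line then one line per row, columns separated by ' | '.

After SELECT (3 rows):
items.tag | items.yr
A | 8
B | 4
D | 3
After ORDER BY (3 rows):
items.tag | items.yr
A | 8
B | 4
D | 3

== RESULT ==
items.tag | items.yr
A | 8
B | 4
D | 3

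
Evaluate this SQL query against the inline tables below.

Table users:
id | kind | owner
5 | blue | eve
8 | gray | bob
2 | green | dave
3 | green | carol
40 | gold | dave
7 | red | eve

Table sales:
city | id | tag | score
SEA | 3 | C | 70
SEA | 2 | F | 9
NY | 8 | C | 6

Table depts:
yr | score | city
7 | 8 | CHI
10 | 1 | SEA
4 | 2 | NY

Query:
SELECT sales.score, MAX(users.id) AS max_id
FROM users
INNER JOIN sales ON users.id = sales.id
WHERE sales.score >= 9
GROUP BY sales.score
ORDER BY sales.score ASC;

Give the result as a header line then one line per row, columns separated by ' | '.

== RESULT ==
sales.score | max_id
9 | 2
70 | 3

Derivation:
After JOIN sales (3 rows):
users.id | users.kind | users.owner | sales.city | sales.id | sales.tag | sales.score
8 | gray | bob | NY | 8 | C | 6
2 | green | dave | SEA | 2 | F | 9
3 | green | carol | SEA | 3 | C | 70
After WHERE (2 rows):
users.id | users.kind | users.owner | sales.city | sales.id | sales.tag | sales.score
2 | green | dave | SEA | 2 | F | 9
3 | green | carol | SEA | 3 | C | 70
After GROUP BY (2 rows):
sales.score | max_id
9 | 2
70 | 3
After ORDER BY (2 rows):
sales.score | max_id
9 | 2
70 | 3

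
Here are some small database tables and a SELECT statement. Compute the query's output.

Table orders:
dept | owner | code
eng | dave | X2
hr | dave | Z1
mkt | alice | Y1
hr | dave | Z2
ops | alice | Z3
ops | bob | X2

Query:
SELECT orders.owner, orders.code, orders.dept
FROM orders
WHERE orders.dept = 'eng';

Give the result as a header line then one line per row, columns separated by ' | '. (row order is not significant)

After WHERE (1 rows):
orders.dept | orders.owner | orders.code
eng | dave | X2
After SELECT (1 rows):
orders.owner | orders.code | orders.dept
dave | X2 | eng

== RESULT ==
orders.owner | orders.code | orders.dept
dave | X2 | eng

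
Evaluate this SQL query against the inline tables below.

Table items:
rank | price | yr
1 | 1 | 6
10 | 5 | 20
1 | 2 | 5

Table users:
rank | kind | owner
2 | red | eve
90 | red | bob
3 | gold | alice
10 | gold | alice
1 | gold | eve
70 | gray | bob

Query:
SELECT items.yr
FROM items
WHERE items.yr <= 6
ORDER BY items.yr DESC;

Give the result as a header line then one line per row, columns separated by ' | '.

== RESULT ==
items.yr
6
5

Derivation:
After WHERE (2 rows):
items.rank | items.price | items.yr
1 | 1 | 6
1 | 2 | 5
After SELECT (2 rows):
items.yr
6
5
After ORDER BY (2 rows):
items.yr
6
5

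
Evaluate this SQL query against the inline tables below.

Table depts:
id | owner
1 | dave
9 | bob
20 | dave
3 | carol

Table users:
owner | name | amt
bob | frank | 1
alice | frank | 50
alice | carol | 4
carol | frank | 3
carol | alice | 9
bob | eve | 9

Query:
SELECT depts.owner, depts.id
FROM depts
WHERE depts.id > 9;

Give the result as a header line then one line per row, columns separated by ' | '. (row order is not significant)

After WHERE (1 rows):
depts.id | depts.owner
20 | dave
After SELECT (1 rows):
depts.owner | depts.id
dave | 20

== RESULT ==
depts.owner | depts.id
dave | 20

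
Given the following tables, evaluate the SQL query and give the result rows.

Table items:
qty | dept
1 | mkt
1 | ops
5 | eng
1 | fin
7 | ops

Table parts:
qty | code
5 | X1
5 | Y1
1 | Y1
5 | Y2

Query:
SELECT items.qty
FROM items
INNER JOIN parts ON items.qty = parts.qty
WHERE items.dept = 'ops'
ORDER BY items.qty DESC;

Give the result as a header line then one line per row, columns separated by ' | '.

After JOIN parts (6 rows):
items.qty | items.dept | parts.qty | parts.code
1 | mkt | 1 | Y1
1 | ops | 1 | Y1
5 | eng | 5 | X1
5 | eng | 5 | Y1
5 | eng | 5 | Y2
1 | fin | 1 | Y1
After WHERE (1 rows):
items.qty | items.dept | parts.qty | parts.code
1 | ops | 1 | Y1
After SELECT (1 rows):
items.qty
1
After ORDER BY (1 rows):
items.qty
1

== RESULT ==
items.qty
1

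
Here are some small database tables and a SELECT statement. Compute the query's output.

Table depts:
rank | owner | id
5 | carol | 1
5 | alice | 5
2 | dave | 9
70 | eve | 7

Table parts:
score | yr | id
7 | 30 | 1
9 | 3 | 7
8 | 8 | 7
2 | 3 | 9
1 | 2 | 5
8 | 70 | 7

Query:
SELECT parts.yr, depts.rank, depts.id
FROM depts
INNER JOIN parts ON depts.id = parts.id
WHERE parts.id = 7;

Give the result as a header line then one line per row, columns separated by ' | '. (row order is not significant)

After JOIN parts (6 rows):
depts.rank | depts.owner | depts.id | parts.score | parts.yr | parts.id
5 | carol | 1 | 7 | 30 | 1
5 | alice | 5 | 1 | 2 | 5
2 | dave | 9 | 2 | 3 | 9
70 | eve | 7 | 9 | 3 | 7
70 | eve | 7 | 8 | 8 | 7
70 | eve | 7 | 8 | 70 | 7
After WHERE (3 rows):
depts.rank | depts.owner | depts.id | parts.score | parts.yr | parts.id
70 | eve | 7 | 9 | 3 | 7
70 | eve | 7 | 8 | 8 | 7
70 | eve | 7 | 8 | 70 | 7
After SELECT (3 rows):
parts.yr | depts.rank | depts.id
3 | 70 | 7
8 | 70 | 7
70 | 70 | 7

== RESULT ==
parts.yr | depts.rank | depts.id
3 | 70 | 7
8 | 70 | 7
70 | 70 | 7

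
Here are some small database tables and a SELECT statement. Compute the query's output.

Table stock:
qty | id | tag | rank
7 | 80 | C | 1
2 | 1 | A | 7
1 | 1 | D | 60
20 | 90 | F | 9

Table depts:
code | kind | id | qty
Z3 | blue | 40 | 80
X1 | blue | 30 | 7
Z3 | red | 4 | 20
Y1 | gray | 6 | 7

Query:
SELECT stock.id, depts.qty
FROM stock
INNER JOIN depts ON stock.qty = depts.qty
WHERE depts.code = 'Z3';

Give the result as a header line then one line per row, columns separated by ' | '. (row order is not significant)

After JOIN depts (3 rows):
stock.qty | stock.id | stock.tag | stock.rank | depts.code | depts.kind | depts.id | depts.qty
7 | 80 | C | 1 | X1 | blue | 30 | 7
7 | 80 | C | 1 | Y1 | gray | 6 | 7
20 | 90 | F | 9 | Z3 | red | 4 | 20
After WHERE (1 rows):
stock.qty | stock.id | stock.tag | stock.rank | depts.code | depts.kind | depts.id | depts.qty
20 | 90 | F | 9 | Z3 | red | 4 | 20
After SELECT (1 rows):
stock.id | depts.qty
90 | 20

== RESULT ==
stock.id | depts.qty
90 | 20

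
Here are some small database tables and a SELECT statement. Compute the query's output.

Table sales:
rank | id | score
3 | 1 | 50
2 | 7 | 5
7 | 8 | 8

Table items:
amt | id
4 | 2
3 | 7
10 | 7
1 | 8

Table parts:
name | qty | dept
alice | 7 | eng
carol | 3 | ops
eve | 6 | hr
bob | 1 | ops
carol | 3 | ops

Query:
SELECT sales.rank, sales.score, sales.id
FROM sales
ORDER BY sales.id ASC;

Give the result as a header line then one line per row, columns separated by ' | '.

== RESULT ==
sales.rank | sales.score | sales.id
3 | 50 | 1
2 | 5 | 7
7 | 8 | 8

Derivation:
After SELECT (3 rows):
sales.rank | sales.score | sales.id
3 | 50 | 1
2 | 5 | 7
7 | 8 | 8
After ORDER BY (3 rows):
sales.rank | sales.score | sales.id
3 | 50 | 1
2 | 5 | 7
7 | 8 | 8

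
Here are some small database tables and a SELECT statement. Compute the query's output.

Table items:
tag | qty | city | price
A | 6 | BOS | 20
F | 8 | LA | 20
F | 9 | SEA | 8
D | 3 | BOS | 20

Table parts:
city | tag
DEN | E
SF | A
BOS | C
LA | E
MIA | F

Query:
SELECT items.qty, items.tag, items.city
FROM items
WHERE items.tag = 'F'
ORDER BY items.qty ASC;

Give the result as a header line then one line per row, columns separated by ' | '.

== RESULT ==
items.qty | items.tag | items.city
8 | F | LA
9 | F | SEA

Derivation:
After WHERE (2 rows):
items.tag | items.qty | items.city | items.price
F | 8 | LA | 20
F | 9 | SEA | 8
After SELECT (2 rows):
items.qty | items.tag | items.city
8 | F | LA
9 | F | SEA
After ORDER BY (2 rows):
items.qty | items.tag | items.city
8 | F | LA
9 | F | SEA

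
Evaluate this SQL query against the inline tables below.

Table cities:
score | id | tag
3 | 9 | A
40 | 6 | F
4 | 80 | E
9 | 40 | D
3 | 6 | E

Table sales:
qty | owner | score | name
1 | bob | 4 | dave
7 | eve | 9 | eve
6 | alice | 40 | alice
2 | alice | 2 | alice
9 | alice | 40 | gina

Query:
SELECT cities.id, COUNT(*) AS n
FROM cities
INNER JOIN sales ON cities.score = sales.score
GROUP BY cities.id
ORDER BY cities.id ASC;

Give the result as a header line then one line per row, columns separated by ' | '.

After JOIN sales (4 rows):
cities.score | cities.id | cities.tag | sales.qty | sales.owner | sales.score | sales.name
40 | 6 | F | 6 | alice | 40 | alice
40 | 6 | F | 9 | alice | 40 | gina
4 | 80 | E | 1 | bob | 4 | dave
9 | 40 | D | 7 | eve | 9 | eve
After GROUP BY (3 rows):
cities.id | n
6 | 2
80 | 1
40 | 1
After ORDER BY (3 rows):
cities.id | n
6 | 2
40 | 1
80 | 1

== RESULT ==
cities.id | n
6 | 2
40 | 1
80 | 1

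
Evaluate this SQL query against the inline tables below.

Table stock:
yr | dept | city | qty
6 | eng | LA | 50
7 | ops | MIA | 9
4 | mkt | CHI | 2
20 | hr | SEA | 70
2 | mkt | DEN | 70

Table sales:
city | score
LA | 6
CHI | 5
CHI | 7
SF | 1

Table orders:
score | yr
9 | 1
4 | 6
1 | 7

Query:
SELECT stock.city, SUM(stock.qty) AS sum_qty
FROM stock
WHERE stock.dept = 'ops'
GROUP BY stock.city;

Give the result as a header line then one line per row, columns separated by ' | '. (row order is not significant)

== RESULT ==
stock.city | sum_qty
MIA | 9

Derivation:
After WHERE (1 rows):
stock.yr | stock.dept | stock.city | stock.qty
7 | ops | MIA | 9
After GROUP BY (1 rows):
stock.city | sum_qty
MIA | 9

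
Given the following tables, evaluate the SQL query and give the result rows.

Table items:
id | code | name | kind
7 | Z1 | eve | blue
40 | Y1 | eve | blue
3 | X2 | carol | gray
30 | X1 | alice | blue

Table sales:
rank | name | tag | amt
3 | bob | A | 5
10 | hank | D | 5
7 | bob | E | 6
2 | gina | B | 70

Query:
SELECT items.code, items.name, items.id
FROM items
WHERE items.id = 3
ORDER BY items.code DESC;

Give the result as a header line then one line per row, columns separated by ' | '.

After WHERE (1 rows):
items.id | items.code | items.name | items.kind
3 | X2 | carol | gray
After SELECT (1 rows):
items.code | items.name | items.id
X2 | carol | 3
After ORDER BY (1 rows):
items.code | items.name | items.id
X2 | carol | 3

== RESULT ==
items.code | items.name | items.id
X2 | carol | 3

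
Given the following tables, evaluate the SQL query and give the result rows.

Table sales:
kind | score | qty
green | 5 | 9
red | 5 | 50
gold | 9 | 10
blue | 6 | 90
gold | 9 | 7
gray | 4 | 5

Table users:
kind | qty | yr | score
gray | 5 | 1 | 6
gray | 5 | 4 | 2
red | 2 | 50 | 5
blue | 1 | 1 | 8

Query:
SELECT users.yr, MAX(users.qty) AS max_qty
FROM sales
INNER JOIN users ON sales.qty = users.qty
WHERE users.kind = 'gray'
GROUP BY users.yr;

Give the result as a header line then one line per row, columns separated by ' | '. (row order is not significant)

== RESULT ==
users.yr | max_qty
1 | 5
4 | 5

Derivation:
After JOIN users (2 rows):
sales.kind | sales.score | sales.qty | users.kind | users.qty | users.yr | users.score
gray | 4 | 5 | gray | 5 | 1 | 6
gray | 4 | 5 | gray | 5 | 4 | 2
After WHERE (2 rows):
sales.kind | sales.score | sales.qty | users.kind | users.qty | users.yr | users.score
gray | 4 | 5 | gray | 5 | 1 | 6
gray | 4 | 5 | gray | 5 | 4 | 2
After GROUP BY (2 rows):
users.yr | max_qty
1 | 5
4 | 5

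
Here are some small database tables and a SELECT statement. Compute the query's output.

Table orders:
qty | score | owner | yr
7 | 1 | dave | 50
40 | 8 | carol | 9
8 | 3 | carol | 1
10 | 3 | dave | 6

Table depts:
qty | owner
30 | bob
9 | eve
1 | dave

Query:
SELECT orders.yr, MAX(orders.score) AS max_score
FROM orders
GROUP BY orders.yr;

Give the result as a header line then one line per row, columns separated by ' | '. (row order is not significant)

== RESULT ==
orders.yr | max_score
50 | 1
9 | 8
1 | 3
6 | 3

Derivation:
After GROUP BY (4 rows):
orders.yr | max_score
50 | 1
9 | 8
1 | 3
6 | 3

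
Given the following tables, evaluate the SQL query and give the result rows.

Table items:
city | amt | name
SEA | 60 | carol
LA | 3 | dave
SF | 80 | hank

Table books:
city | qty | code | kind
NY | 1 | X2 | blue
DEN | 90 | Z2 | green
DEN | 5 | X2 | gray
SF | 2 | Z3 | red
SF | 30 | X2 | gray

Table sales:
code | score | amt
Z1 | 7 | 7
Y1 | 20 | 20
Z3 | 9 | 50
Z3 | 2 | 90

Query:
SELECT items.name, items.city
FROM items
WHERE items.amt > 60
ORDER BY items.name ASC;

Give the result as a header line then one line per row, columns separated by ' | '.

After WHERE (1 rows):
items.city | items.amt | items.name
SF | 80 | hank
After SELECT (1 rows):
items.name | items.city
hank | SF
After ORDER BY (1 rows):
items.name | items.city
hank | SF

== RESULT ==
items.name | items.city
hank | SF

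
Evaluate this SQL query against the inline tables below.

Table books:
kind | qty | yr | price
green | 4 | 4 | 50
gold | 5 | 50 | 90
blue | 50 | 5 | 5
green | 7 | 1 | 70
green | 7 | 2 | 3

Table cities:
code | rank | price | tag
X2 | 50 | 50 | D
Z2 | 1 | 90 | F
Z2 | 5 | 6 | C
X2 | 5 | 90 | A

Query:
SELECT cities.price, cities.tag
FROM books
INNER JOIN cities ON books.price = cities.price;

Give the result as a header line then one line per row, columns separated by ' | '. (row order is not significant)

After JOIN cities (3 rows):
books.kind | books.qty | books.yr | books.price | cities.code | cities.rank | cities.price | cities.tag
green | 4 | 4 | 50 | X2 | 50 | 50 | D
gold | 5 | 50 | 90 | Z2 | 1 | 90 | F
gold | 5 | 50 | 90 | X2 | 5 | 90 | A
After SELECT (3 rows):
cities.price | cities.tag
50 | D
90 | F
90 | A

== RESULT ==
cities.price | cities.tag
50 | D
90 | F
90 | A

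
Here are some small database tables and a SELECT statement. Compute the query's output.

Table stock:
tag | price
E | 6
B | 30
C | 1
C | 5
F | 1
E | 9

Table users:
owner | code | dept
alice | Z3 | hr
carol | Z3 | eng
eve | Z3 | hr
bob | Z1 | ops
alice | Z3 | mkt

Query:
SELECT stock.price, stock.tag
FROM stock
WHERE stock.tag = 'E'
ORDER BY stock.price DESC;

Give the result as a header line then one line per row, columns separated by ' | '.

After WHERE (2 rows):
stock.tag | stock.price
E | 6
E | 9
After SELECT (2 rows):
stock.price | stock.tag
6 | E
9 | E
After ORDER BY (2 rows):
stock.price | stock.tag
9 | E
6 | E

== RESULT ==
stock.price | stock.tag
9 | E
6 | E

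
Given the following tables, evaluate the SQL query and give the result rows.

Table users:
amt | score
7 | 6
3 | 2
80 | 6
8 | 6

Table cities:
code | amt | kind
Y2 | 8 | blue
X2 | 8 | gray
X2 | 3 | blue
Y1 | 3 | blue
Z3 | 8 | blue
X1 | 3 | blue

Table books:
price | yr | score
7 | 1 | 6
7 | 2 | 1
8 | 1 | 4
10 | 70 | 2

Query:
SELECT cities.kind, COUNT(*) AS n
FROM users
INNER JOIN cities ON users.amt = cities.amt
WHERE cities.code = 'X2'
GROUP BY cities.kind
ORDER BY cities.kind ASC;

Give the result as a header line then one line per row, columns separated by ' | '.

== RESULT ==
cities.kind | n
blue | 1
gray | 1

Derivation:
After JOIN cities (6 rows):
users.amt | users.score | cities.code | cities.amt | cities.kind
3 | 2 | X2 | 3 | blue
3 | 2 | Y1 | 3 | blue
3 | 2 | X1 | 3 | blue
8 | 6 | Y2 | 8 | blue
8 | 6 | X2 | 8 | gray
8 | 6 | Z3 | 8 | blue
After WHERE (2 rows):
users.amt | users.score | cities.code | cities.amt | cities.kind
3 | 2 | X2 | 3 | blue
8 | 6 | X2 | 8 | gray
After GROUP BY (2 rows):
cities.kind | n
blue | 1
gray | 1
After ORDER BY (2 rows):
cities.kind | n
blue | 1
gray | 1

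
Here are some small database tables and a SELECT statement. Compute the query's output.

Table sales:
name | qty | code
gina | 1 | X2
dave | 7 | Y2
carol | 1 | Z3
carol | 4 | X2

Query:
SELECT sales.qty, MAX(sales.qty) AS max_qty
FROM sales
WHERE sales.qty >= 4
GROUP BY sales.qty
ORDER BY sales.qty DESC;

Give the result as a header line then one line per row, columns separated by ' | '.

After WHERE (2 rows):
sales.name | sales.qty | sales.code
dave | 7 | Y2
carol | 4 | X2
After GROUP BY (2 rows):
sales.qty | max_qty
7 | 7
4 | 4
After ORDER BY (2 rows):
sales.qty | max_qty
7 | 7
4 | 4

== RESULT ==
sales.qty | max_qty
7 | 7
4 | 4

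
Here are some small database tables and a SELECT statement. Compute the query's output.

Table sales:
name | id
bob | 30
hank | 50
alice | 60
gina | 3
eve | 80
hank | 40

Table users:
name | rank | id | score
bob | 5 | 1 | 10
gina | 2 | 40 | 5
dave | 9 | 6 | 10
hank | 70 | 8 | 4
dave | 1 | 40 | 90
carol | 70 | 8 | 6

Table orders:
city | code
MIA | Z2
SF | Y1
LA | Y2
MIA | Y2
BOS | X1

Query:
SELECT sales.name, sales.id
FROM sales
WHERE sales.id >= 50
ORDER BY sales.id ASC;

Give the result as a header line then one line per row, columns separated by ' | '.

After WHERE (3 rows):
sales.name | sales.id
hank | 50
alice | 60
eve | 80
After SELECT (3 rows):
sales.name | sales.id
hank | 50
alice | 60
eve | 80
After ORDER BY (3 rows):
sales.name | sales.id
hank | 50
alice | 60
eve | 80

== RESULT ==
sales.name | sales.id
hank | 50
alice | 60
eve | 80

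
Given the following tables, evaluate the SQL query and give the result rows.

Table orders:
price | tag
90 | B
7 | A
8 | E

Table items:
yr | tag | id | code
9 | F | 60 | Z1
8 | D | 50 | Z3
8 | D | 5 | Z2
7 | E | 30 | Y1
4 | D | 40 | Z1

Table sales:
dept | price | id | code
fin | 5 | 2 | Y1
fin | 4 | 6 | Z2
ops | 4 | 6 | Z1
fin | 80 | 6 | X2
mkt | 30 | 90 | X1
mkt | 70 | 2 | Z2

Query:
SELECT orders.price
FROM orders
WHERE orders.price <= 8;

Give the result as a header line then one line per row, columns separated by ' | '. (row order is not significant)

== RESULT ==
orders.price
7
8

Derivation:
After WHERE (2 rows):
orders.price | orders.tag
7 | A
8 | E
After SELECT (2 rows):
orders.price
7
8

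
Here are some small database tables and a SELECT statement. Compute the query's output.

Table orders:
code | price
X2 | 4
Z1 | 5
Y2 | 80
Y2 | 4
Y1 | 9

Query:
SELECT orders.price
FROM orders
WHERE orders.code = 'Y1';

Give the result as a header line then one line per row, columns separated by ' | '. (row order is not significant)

== RESULT ==
orders.price
9

Derivation:
After WHERE (1 rows):
orders.code | orders.price
Y1 | 9
After SELECT (1 rows):
orders.price
9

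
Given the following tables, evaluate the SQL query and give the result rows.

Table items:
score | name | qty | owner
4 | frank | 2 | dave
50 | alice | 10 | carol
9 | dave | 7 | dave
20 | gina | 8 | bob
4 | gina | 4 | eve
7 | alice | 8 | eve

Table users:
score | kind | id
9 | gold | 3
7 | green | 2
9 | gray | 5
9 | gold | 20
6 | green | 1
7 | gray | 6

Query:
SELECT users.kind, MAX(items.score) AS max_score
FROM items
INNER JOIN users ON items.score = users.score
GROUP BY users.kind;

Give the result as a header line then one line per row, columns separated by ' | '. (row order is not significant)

== RESULT ==
users.kind | max_score
gold | 9
gray | 9
green | 7

Derivation:
After JOIN users (5 rows):
items.score | items.name | items.qty | items.owner | users.score | users.kind | users.id
9 | dave | 7 | dave | 9 | gold | 3
9 | dave | 7 | dave | 9 | gray | 5
9 | dave | 7 | dave | 9 | gold | 20
7 | alice | 8 | eve | 7 | green | 2
7 | alice | 8 | eve | 7 | gray | 6
After GROUP BY (3 rows):
users.kind | max_score
gold | 9
gray | 9
green | 7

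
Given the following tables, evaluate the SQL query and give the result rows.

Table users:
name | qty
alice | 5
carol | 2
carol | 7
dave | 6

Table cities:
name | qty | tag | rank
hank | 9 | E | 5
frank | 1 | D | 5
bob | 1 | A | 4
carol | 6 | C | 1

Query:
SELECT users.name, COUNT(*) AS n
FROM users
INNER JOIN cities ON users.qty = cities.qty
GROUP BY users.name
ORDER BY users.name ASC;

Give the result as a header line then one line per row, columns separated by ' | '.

== RESULT ==
users.name | n
dave | 1

Derivation:
After JOIN cities (1 rows):
users.name | users.qty | cities.name | cities.qty | cities.tag | cities.rank
dave | 6 | carol | 6 | C | 1
After GROUP BY (1 rows):
users.name | n
dave | 1
After ORDER BY (1 rows):
users.name | n
dave | 1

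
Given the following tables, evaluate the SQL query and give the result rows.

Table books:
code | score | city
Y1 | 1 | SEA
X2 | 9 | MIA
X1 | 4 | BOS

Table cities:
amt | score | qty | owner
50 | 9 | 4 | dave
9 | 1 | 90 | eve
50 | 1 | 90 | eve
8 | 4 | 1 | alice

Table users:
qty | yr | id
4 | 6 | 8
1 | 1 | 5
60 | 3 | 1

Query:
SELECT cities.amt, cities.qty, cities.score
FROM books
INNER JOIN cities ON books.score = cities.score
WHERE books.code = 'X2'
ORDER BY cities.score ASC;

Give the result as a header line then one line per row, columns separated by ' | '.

== RESULT ==
cities.amt | cities.qty | cities.score
50 | 4 | 9

Derivation:
After JOIN cities (4 rows):
books.code | books.score | books.city | cities.amt | cities.score | cities.qty | cities.owner
Y1 | 1 | SEA | 9 | 1 | 90 | eve
Y1 | 1 | SEA | 50 | 1 | 90 | eve
X2 | 9 | MIA | 50 | 9 | 4 | dave
X1 | 4 | BOS | 8 | 4 | 1 | alice
After WHERE (1 rows):
books.code | books.score | books.city | cities.amt | cities.score | cities.qty | cities.owner
X2 | 9 | MIA | 50 | 9 | 4 | dave
After SELECT (1 rows):
cities.amt | cities.qty | cities.score
50 | 4 | 9
After ORDER BY (1 rows):
cities.amt | cities.qty | cities.score
50 | 4 | 9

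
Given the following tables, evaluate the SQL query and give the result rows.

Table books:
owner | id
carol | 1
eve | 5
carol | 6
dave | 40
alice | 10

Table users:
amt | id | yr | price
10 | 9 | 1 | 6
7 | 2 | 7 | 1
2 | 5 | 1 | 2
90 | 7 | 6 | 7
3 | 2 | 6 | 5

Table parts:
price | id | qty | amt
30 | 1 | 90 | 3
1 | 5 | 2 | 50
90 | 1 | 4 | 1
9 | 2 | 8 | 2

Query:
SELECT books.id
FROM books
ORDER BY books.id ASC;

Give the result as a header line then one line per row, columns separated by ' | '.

After SELECT (5 rows):
books.id
1
5
6
40
10
After ORDER BY (5 rows):
books.id
1
5
6
10
40

== RESULT ==
books.id
1
5
6
10
40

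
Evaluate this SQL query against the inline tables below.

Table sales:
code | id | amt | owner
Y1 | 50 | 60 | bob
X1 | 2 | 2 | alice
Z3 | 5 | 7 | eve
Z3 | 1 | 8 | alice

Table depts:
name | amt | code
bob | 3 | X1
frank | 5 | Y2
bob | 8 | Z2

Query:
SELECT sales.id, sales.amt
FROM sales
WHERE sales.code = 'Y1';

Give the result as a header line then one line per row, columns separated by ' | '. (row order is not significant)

== RESULT ==
sales.id | sales.amt
50 | 60

Derivation:
After WHERE (1 rows):
sales.code | sales.id | sales.amt | sales.owner
Y1 | 50 | 60 | bob
After SELECT (1 rows):
sales.id | sales.amt
50 | 60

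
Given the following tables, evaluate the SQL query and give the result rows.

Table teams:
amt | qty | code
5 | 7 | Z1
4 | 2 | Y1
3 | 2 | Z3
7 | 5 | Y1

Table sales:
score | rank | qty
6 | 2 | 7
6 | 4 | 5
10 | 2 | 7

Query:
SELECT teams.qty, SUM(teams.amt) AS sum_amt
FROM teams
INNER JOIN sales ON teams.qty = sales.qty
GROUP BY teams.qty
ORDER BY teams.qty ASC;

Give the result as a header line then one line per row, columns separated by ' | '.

== RESULT ==
teams.qty | sum_amt
5 | 7
7 | 10

Derivation:
After JOIN sales (3 rows):
teams.amt | teams.qty | teams.code | sales.score | sales.rank | sales.qty
5 | 7 | Z1 | 6 | 2 | 7
5 | 7 | Z1 | 10 | 2 | 7
7 | 5 | Y1 | 6 | 4 | 5
After GROUP BY (2 rows):
teams.qty | sum_amt
7 | 10
5 | 7
After ORDER BY (2 rows):
teams.qty | sum_amt
5 | 7
7 | 10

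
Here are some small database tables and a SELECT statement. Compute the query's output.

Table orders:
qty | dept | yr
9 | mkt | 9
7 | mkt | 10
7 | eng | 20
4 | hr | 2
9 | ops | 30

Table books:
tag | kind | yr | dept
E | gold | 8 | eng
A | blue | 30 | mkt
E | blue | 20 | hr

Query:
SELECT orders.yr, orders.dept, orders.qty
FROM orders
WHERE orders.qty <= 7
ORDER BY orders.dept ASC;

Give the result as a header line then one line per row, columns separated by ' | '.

== RESULT ==
orders.yr | orders.dept | orders.qty
20 | eng | 7
2 | hr | 4
10 | mkt | 7

Derivation:
After WHERE (3 rows):
orders.qty | orders.dept | orders.yr
7 | mkt | 10
7 | eng | 20
4 | hr | 2
After SELECT (3 rows):
orders.yr | orders.dept | orders.qty
10 | mkt | 7
20 | eng | 7
2 | hr | 4
After ORDER BY (3 rows):
orders.yr | orders.dept | orders.qty
20 | eng | 7
2 | hr | 4
10 | mkt | 7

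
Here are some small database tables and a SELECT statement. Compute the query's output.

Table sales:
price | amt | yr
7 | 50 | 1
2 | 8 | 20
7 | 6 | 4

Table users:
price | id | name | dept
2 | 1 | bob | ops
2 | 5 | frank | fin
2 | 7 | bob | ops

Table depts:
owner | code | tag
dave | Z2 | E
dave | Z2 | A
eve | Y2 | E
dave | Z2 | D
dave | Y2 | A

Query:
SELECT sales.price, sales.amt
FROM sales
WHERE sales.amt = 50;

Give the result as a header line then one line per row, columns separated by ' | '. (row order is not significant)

== RESULT ==
sales.price | sales.amt
7 | 50

Derivation:
After WHERE (1 rows):
sales.price | sales.amt | sales.yr
7 | 50 | 1
After SELECT (1 rows):
sales.price | sales.amt
7 | 50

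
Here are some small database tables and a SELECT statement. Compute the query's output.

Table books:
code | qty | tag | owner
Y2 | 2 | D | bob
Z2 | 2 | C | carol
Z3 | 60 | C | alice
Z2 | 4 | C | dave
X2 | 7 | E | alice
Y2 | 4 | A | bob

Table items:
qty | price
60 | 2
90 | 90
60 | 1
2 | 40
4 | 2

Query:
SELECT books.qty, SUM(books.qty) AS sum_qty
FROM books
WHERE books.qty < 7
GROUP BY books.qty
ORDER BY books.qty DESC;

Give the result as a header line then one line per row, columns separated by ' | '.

After WHERE (4 rows):
books.code | books.qty | books.tag | books.owner
Y2 | 2 | D | bob
Z2 | 2 | C | carol
Z2 | 4 | C | dave
Y2 | 4 | A | bob
After GROUP BY (2 rows):
books.qty | sum_qty
2 | 4
4 | 8
After ORDER BY (2 rows):
books.qty | sum_qty
4 | 8
2 | 4

== RESULT ==
books.qty | sum_qty
4 | 8
2 | 4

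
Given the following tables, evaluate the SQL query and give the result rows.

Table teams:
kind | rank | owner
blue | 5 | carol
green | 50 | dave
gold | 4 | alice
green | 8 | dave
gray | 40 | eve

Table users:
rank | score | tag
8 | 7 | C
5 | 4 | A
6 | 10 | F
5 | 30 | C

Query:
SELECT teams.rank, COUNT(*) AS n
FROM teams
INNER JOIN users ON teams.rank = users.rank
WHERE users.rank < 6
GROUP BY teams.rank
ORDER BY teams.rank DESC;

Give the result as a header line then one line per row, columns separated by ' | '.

After JOIN users (3 rows):
teams.kind | teams.rank | teams.owner | users.rank | users.score | users.tag
blue | 5 | carol | 5 | 4 | A
blue | 5 | carol | 5 | 30 | C
green | 8 | dave | 8 | 7 | C
After WHERE (2 rows):
teams.kind | teams.rank | teams.owner | users.rank | users.score | users.tag
blue | 5 | carol | 5 | 4 | A
blue | 5 | carol | 5 | 30 | C
After GROUP BY (1 rows):
teams.rank | n
5 | 2
After ORDER BY (1 rows):
teams.rank | n
5 | 2

== RESULT ==
teams.rank | n
5 | 2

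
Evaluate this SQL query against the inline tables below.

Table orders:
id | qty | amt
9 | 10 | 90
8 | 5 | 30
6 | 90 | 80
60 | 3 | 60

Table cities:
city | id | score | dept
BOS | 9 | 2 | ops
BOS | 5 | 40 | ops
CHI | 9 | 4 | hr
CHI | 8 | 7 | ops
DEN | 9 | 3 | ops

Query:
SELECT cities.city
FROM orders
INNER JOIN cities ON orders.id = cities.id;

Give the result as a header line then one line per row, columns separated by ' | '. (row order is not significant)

After JOIN cities (4 rows):
orders.id | orders.qty | orders.amt | cities.city | cities.id | cities.score | cities.dept
9 | 10 | 90 | BOS | 9 | 2 | ops
9 | 10 | 90 | CHI | 9 | 4 | hr
9 | 10 | 90 | DEN | 9 | 3 | ops
8 | 5 | 30 | CHI | 8 | 7 | ops
After SELECT (4 rows):
cities.city
BOS
CHI
DEN
CHI

== RESULT ==
cities.city
BOS
CHI
DEN
CHI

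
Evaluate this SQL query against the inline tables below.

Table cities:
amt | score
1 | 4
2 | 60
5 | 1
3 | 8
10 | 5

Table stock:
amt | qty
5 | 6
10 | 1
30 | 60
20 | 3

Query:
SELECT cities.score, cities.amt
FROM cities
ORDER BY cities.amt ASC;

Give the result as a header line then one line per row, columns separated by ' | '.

== RESULT ==
cities.score | cities.amt
4 | 1
60 | 2
8 | 3
1 | 5
5 | 10

Derivation:
After SELECT (5 rows):
cities.score | cities.amt
4 | 1
60 | 2
1 | 5
8 | 3
5 | 10
After ORDER BY (5 rows):
cities.score | cities.amt
4 | 1
60 | 2
8 | 3
1 | 5
5 | 10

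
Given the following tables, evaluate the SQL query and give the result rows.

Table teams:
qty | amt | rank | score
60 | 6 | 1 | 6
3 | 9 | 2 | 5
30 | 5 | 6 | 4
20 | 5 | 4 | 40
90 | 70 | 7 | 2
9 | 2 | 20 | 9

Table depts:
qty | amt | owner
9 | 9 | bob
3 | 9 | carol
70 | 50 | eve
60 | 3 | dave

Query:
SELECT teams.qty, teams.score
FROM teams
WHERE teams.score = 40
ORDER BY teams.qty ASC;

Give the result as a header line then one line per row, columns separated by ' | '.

After WHERE (1 rows):
teams.qty | teams.amt | teams.rank | teams.score
20 | 5 | 4 | 40
After SELECT (1 rows):
teams.qty | teams.score
20 | 40
After ORDER BY (1 rows):
teams.qty | teams.score
20 | 40

== RESULT ==
teams.qty | teams.score
20 | 40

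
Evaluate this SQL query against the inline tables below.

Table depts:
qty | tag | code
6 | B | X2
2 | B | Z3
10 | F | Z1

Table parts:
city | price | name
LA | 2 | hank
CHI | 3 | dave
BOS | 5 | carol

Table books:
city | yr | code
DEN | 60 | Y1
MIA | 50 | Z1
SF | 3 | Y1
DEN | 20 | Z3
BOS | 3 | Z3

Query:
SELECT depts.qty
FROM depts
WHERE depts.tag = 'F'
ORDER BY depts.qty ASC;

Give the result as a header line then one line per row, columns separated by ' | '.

After WHERE (1 rows):
depts.qty | depts.tag | depts.code
10 | F | Z1
After SELECT (1 rows):
depts.qty
10
After ORDER BY (1 rows):
depts.qty
10

== RESULT ==
depts.qty
10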